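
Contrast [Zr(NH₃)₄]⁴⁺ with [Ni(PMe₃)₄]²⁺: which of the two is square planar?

For [Zr(NH₃)₄]⁴⁺: Summing ligand charges against the +4 overall charge gives an oxidation state of +4 for zirconium. Group 4 minus oxidation state 4 gives a d⁰ configuration. A d⁰ ion has no crystal-field stabilisation preference between square planar and tetrahedral, so four ligands adopt the sterically favoured tetrahedral geometry. → tetrahedral.
For [Ni(PMe₃)₄]²⁺: Ligand charges: trimethylphosphine is neutral. With an overall charge of +2 the nickel centre must be in the +2 oxidation state. Nickel is a group-10 element; Ni(II) is therefore d⁸. Trimethylphosphine is a strong-field ligand (high in the spectrochemical series). A 3d d⁸ ion with strong-field ligands gains enough CFSE to favour square planar over tetrahedral. → square planar.

[Ni(PMe₃)₄]²⁺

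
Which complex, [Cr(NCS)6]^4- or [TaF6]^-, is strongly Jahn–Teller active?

[Cr(NCS)6]^4-

[Cr(NCS)6]^4-: Summing ligand charges against the −4 overall charge gives an oxidation state of +2 for chromium. Group 6 minus oxidation state 2 gives a d⁴ configuration. Isothiocyanate is a weak-field ligand for a first-row metal, so the complex is high-spin. The t₂g³e_g¹ (high-spin) configuration has an unevenly filled e_g set; the Jahn–Teller theorem predicts a tetragonal distortion (typically axial elongation) to lift the degeneracy.
[TaF6]^-: Ligand charges: each fluoride is −1. With an overall charge of −1 the tantalum centre must be in the +5 oxidation state. Group 5 minus oxidation state 5 gives a d⁰ configuration. The d⁰ configuration leaves the e_g set evenly filled (or empty) — no strong Jahn–Teller driving force.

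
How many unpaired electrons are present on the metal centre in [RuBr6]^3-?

1 unpaired electron

Summing ligand charges against the −3 overall charge gives an oxidation state of +3 for ruthenium.
Group 8 minus oxidation state 3 gives a d⁵ configuration.
The spin state decides the count: a 4d ion has a large Δₒ and is invariably low-spin.
An octahedral low-spin d⁵ ion is t₂g⁵e_g⁰, giving 1 unpaired electron.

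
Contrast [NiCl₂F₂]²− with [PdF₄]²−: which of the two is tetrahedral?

[NiCl₂F₂]²−

For [NiCl₂F₂]²−: Ligand charges: each chloride is −1; each fluoride is −1. With an overall charge of −2 the nickel centre must be in the +2 oxidation state. Nickel is a group-10 element; Ni(II) is therefore d⁸. Chloride and fluoride are weak-field ligands. With weak-field ligands the CFSE gain from square planar is small, so a 3d d⁸ ion takes the sterically preferred tetrahedral geometry. → tetrahedral.
For [PdF₄]²−: Summing ligand charges against the −2 overall charge gives an oxidation state of +2 for palladium. Palladium is a group-10 element; Pd(II) is therefore d⁸. A 4d d⁸ ion has a large crystal-field splitting; square planar leaves the high-energy d_{x²−y²} orbital empty and maximises CFSE. → square planar.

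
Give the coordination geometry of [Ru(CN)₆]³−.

octahedral

Summing ligand charges against the −3 overall charge gives an oxidation state of +3 for ruthenium.
Group 8 minus oxidation state 3 gives a d⁵ configuration.
Coordination number: 6.
Six donors around a single metal centre give an octahedral coordination sphere.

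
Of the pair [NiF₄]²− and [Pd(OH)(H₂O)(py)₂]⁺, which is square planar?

[Pd(OH)(H₂O)(py)₂]⁺

For [NiF₄]²−: Each fluoride is −1; balancing the −2 overall charge requires Ni(II). Group 10 minus oxidation state 2 gives a d⁸ configuration. Fluoride is a weak-field ligand. With weak-field ligands the CFSE gain from square planar is small, so a 3d d⁸ ion takes the sterically preferred tetrahedral geometry. → tetrahedral.
For [Pd(OH)(H₂O)(py)₂]⁺: Summing ligand charges against the +1 overall charge gives an oxidation state of +2 for palladium. Group 10 minus oxidation state 2 gives a d⁸ configuration. A 4d d⁸ ion has a large crystal-field splitting; square planar leaves the high-energy d_{x²−y²} orbital empty and maximises CFSE. → square planar.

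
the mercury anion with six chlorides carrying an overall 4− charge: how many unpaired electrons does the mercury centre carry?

Each chloride is −1; balancing the −4 overall charge requires Hg(II).
Group 12 minus oxidation state 2 gives a d¹⁰ configuration.
In an octahedral field the d¹⁰ configuration is t₂g⁶e_g⁴, giving 0 unpaired electrons.

0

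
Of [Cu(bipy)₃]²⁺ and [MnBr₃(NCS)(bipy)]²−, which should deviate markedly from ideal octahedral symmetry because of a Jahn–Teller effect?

[Cu(bipy)₃]²⁺

[Cu(bipy)₃]²⁺: Summing ligand charges against the +2 overall charge gives an oxidation state of +2 for copper. Group 11 minus oxidation state 2 gives a d⁹ configuration. The t₂g⁶e_g³ configuration has an unevenly filled e_g set; the Jahn–Teller theorem predicts a tetragonal distortion (typically axial elongation) to lift the degeneracy.
[MnBr₃(NCS)(bipy)]²−: Summing ligand charges against the −2 overall charge gives an oxidation state of +2 for manganese. Mn sits in group 7, so the d-electron count is 7 − 2 = 5. Bromide and isothiocyanate are weak-field ligands for a first-row metal, so the complex is high-spin. The d⁵ configuration leaves the e_g set evenly filled (or empty) — no strong Jahn–Teller driving force.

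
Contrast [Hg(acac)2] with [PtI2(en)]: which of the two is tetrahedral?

[Hg(acac)2]

For [Hg(acac)2]: Ligand charges: each acetylacetonate is −1. With an overall charge of 0 the mercury centre must be in the +2 oxidation state. Hg sits in group 12, so the d-electron count is 12 − 2 = 10. A d¹⁰ ion has no crystal-field stabilisation preference between square planar and tetrahedral, so four ligands adopt the sterically favoured tetrahedral geometry. → tetrahedral.
For [PtI2(en)]: Summing ligand charges against the 0 overall charge gives an oxidation state of +2 for platinum. Platinum is a group-10 element; Pt(II) is therefore d⁸. A 5d d⁸ ion has a large crystal-field splitting; square planar leaves the high-energy d_{x²−y²} orbital empty and maximises CFSE. → square planar.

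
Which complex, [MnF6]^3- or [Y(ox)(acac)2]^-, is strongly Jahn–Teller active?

[MnF6]^3-: Ligand charges: each fluoride is −1. With an overall charge of −3 the manganese centre must be in the +3 oxidation state. Mn sits in group 7, so the d-electron count is 7 − 3 = 4. Fluoride is a weak-field ligand for a first-row metal, so the complex is high-spin. The t₂g³e_g¹ (high-spin) configuration has an unevenly filled e_g set; the Jahn–Teller theorem predicts a tetragonal distortion (typically axial elongation) to lift the degeneracy.
[Y(ox)(acac)2]^-: Each oxalate is −2; each acetylacetonate is −1; balancing the −1 overall charge requires Y(III). Y sits in group 3, so the d-electron count is 3 − 3 = 0. The d⁰ configuration leaves the e_g set evenly filled (or empty) — no strong Jahn–Teller driving force.

[MnF6]^3-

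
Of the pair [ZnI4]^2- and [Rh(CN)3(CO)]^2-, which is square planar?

For [ZnI4]^2-: Summing ligand charges against the −2 overall charge gives an oxidation state of +2 for zinc. Group 12 minus oxidation state 2 gives a d¹⁰ configuration. A d¹⁰ ion has no crystal-field stabilisation preference between square planar and tetrahedral, so four ligands adopt the sterically favoured tetrahedral geometry. → tetrahedral.
For [Rh(CN)3(CO)]^2-: Each cyanide is −1; carbonyl is neutral; balancing the −2 overall charge requires Rh(I). Rh sits in group 9, so the d-electron count is 9 − 1 = 8. A 4d d⁸ ion has a large crystal-field splitting; square planar leaves the high-energy d_{x²−y²} orbital empty and maximises CFSE. → square planar.

[Rh(CN)3(CO)]^2-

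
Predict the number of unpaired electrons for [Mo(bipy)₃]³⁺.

Ligand charges: 2,2′-bipyridine is neutral. With an overall charge of +3 the molybdenum centre must be in the +3 oxidation state.
Group 6 minus oxidation state 3 gives a d³ configuration.
Counting donor atoms: 3×2,2′-bipyridine (bidentate) → 6 donors. Coordination number = 6.
In an octahedral field the d³ configuration is t₂g³e_g⁰ (only one arrangement possible), giving 3 unpaired electrons.

3 unpaired electrons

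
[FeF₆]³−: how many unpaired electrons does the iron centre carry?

5

Ligand charges: each fluoride is −1. With an overall charge of −3 the iron centre must be in the +3 oxidation state.
Iron is a group-8 element; Fe(III) is therefore d⁵.
The spin state decides the count: Fluoride is a weak-field ligand for a first-row metal, so the complex is high-spin.
An octahedral high-spin d⁵ ion is t₂g³e_g², giving 5 unpaired electrons.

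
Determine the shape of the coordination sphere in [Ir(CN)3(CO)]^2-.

Summing ligand charges against the −2 overall charge gives an oxidation state of +1 for iridium.
Group 9 minus oxidation state 1 gives a d⁸ configuration.
With 4 monodentate ligands the coordination number is 4.
A 5d d⁸ ion has a large crystal-field splitting; square planar leaves the high-energy d_{x²−y²} orbital empty and maximises CFSE.

square planar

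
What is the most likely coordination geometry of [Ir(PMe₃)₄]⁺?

square planar

Trimethylphosphine is neutral; balancing the +1 overall charge requires Ir(I).
Iridium is a group-9 element; Ir(I) is therefore d⁸.
Coordination number: 4.
A 5d d⁸ ion has a large crystal-field splitting; square planar leaves the high-energy d_{x²−y²} orbital empty and maximises CFSE.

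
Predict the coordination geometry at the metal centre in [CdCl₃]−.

Each chloride is −1; balancing the −1 overall charge requires Cd(II).
Group 12 minus oxidation state 2 gives a d¹⁰ configuration.
With 3 monodentate ligands the coordination number is 3.
Three ligands around a d¹⁰ centre minimise repulsion in a trigonal-planar arrangement.

trigonal planar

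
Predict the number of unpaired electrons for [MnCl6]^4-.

Summing ligand charges against the −4 overall charge gives an oxidation state of +2 for manganese.
Mn sits in group 7, so the d-electron count is 7 − 2 = 5.
The spin state decides the count: Chloride is a weak-field ligand for a first-row metal, so the complex is high-spin.
An octahedral high-spin d⁵ ion is t₂g³e_g², giving 5 unpaired electrons.

5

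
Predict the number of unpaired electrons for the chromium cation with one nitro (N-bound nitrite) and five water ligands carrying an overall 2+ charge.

3

Ligand charges: each nitro (N-bound nitrite) is −1; water is neutral. With an overall charge of +2 the chromium centre must be in the +3 oxidation state.
Chromium is a group-6 element; Cr(III) is therefore d³.
In an octahedral field the d³ configuration is t₂g³e_g⁰ (only one arrangement possible), giving 3 unpaired electrons.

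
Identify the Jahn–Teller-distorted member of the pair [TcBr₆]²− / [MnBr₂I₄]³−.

[TcBr₆]²−: Ligand charges: each bromide is −1. With an overall charge of −2 the technetium centre must be in the +4 oxidation state. Technetium is a group-7 element; Tc(IV) is therefore d³. The d³ configuration leaves the e_g set evenly filled (or empty) — no strong Jahn–Teller driving force.
[MnBr₂I₄]³−: Each bromide is −1; each iodide is −1; balancing the −3 overall charge requires Mn(III). Mn sits in group 7, so the d-electron count is 7 − 3 = 4. Bromide and iodide are weak-field ligands for a first-row metal, so the complex is high-spin. The t₂g³e_g¹ (high-spin) configuration has an unevenly filled e_g set; the Jahn–Teller theorem predicts a tetragonal distortion (typically axial elongation) to lift the degeneracy.

[MnBr₂I₄]³−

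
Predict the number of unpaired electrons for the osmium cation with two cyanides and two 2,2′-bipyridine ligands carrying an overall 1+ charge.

1

Summing ligand charges against the +1 overall charge gives an oxidation state of +3 for osmium.
Osmium is a group-8 element; Os(III) is therefore d⁵.
Counting donor atoms: 2×cyanide (monodentate) → 2 donors; 2×2,2′-bipyridine (bidentate) → 4 donors. Coordination number = 6.
The spin state decides the count: a 5d ion has a large Δₒ and is invariably low-spin.
An octahedral low-spin d⁵ ion is t₂g⁵e_g⁰, giving 1 unpaired electron.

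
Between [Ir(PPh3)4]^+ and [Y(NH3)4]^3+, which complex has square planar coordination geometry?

[Ir(PPh3)4]^+

For [Ir(PPh3)4]^+: Ligand charges: triphenylphosphine is neutral. With an overall charge of +1 the iridium centre must be in the +1 oxidation state. Ir sits in group 9, so the d-electron count is 9 − 1 = 8. A 5d d⁸ ion has a large crystal-field splitting; square planar leaves the high-energy d_{x²−y²} orbital empty and maximises CFSE. → square planar.
For [Y(NH3)4]^3+: Ligand charges: ammonia is neutral. With an overall charge of +3 the yttrium centre must be in the +3 oxidation state. Yttrium is a group-3 element; Y(III) is therefore d⁰. A d⁰ ion has no crystal-field stabilisation preference between square planar and tetrahedral, so four ligands adopt the sterically favoured tetrahedral geometry. → tetrahedral.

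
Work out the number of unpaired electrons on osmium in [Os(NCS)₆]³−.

1 unpaired electron

Summing ligand charges against the −3 overall charge gives an oxidation state of +3 for osmium.
Os sits in group 8, so the d-electron count is 8 − 3 = 5.
The spin state decides the count: a 5d ion has a large Δₒ and is invariably low-spin.
An octahedral low-spin d⁵ ion is t₂g⁵e_g⁰, giving 1 unpaired electron.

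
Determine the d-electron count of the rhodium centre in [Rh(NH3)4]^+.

Summing ligand charges against the +1 overall charge gives an oxidation state of +1 for rhodium.
Rh sits in group 9, so the d-electron count is 9 − 1 = 8.

d⁸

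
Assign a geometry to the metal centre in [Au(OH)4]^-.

Summing ligand charges against the −1 overall charge gives an oxidation state of +3 for gold.
Au sits in group 11, so the d-electron count is 11 − 3 = 8.
Coordination number: 4.
A 5d d⁸ ion has a large crystal-field splitting; square planar leaves the high-energy d_{x²−y²} orbital empty and maximises CFSE.

square planar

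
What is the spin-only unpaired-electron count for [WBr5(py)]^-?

2

Each bromide is −1; pyridine is neutral; balancing the −1 overall charge requires W(IV).
Group 6 minus oxidation state 4 gives a d² configuration.
In an octahedral field the d² configuration is t₂g²e_g⁰ (only one arrangement possible), giving 2 unpaired electrons.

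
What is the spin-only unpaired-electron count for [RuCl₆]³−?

1

Each chloride is −1; balancing the −3 overall charge requires Ru(III).
Ru sits in group 8, so the d-electron count is 8 − 3 = 5.
The spin state decides the count: a 4d ion has a large Δₒ and is invariably low-spin.
An octahedral low-spin d⁵ ion is t₂g⁵e_g⁰, giving 1 unpaired electron.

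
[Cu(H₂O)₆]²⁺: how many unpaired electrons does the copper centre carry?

Water is neutral; balancing the +2 overall charge requires Cu(II).
Group 11 minus oxidation state 2 gives a d⁹ configuration.
In an octahedral field the d⁹ configuration is t₂g⁶e_g³ (only one arrangement possible), giving 1 unpaired electron.

1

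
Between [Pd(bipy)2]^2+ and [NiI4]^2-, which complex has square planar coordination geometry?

For [Pd(bipy)2]^2+: Ligand charges: 2,2′-bipyridine is neutral. With an overall charge of +2 the palladium centre must be in the +2 oxidation state. Palladium is a group-10 element; Pd(II) is therefore d⁸. A 4d d⁸ ion has a large crystal-field splitting; square planar leaves the high-energy d_{x²−y²} orbital empty and maximises CFSE. → square planar.
For [NiI4]^2-: Ligand charges: each iodide is −1. With an overall charge of −2 the nickel centre must be in the +2 oxidation state. Group 10 minus oxidation state 2 gives a d⁸ configuration. Iodide is a weak-field ligand. With weak-field ligands the CFSE gain from square planar is small, so a 3d d⁸ ion takes the sterically preferred tetrahedral geometry. → tetrahedral.

[Pd(bipy)2]^2+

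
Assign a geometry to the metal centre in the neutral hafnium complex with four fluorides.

tetrahedral

Summing ligand charges against the 0 overall charge gives an oxidation state of +4 for hafnium.
Hafnium is a group-4 element; Hf(IV) is therefore d⁰.
With 4 monodentate ligands the coordination number is 4.
A d⁰ ion has no crystal-field stabilisation preference between square planar and tetrahedral, so four ligands adopt the sterically favoured tetrahedral geometry.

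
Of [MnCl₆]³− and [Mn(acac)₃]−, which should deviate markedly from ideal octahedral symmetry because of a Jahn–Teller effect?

[MnCl₆]³−: Summing ligand charges against the −3 overall charge gives an oxidation state of +3 for manganese. Mn sits in group 7, so the d-electron count is 7 − 3 = 4. Chloride is a weak-field ligand for a first-row metal, so the complex is high-spin. The t₂g³e_g¹ (high-spin) configuration has an unevenly filled e_g set; the Jahn–Teller theorem predicts a tetragonal distortion (typically axial elongation) to lift the degeneracy.
[Mn(acac)₃]−: Summing ligand charges against the −1 overall charge gives an oxidation state of +2 for manganese. Manganese is a group-7 element; Mn(II) is therefore d⁵. Acetylacetonate is a weak-field ligand for a first-row metal, so the complex is high-spin. The d⁵ configuration leaves the e_g set evenly filled (or empty) — no strong Jahn–Teller driving force.

[MnCl₆]³−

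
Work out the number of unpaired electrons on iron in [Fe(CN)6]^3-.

Summing ligand charges against the −3 overall charge gives an oxidation state of +3 for iron.
Iron is a group-8 element; Fe(III) is therefore d⁵.
The spin state decides the count: Cyanide is a strong-field ligand (high in the spectrochemical series) for a first-row metal, so the complex is low-spin.
An octahedral low-spin d⁵ ion is t₂g⁵e_g⁰, giving 1 unpaired electron.

1 unpaired electron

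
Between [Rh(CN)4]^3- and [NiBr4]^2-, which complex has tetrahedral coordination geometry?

[NiBr4]^2-

For [Rh(CN)4]^3-: Each cyanide is −1; balancing the −3 overall charge requires Rh(I). Rh sits in group 9, so the d-electron count is 9 − 1 = 8. A 4d d⁸ ion has a large crystal-field splitting; square planar leaves the high-energy d_{x²−y²} orbital empty and maximises CFSE. → square planar.
For [NiBr4]^2-: Each bromide is −1; balancing the −2 overall charge requires Ni(II). Group 10 minus oxidation state 2 gives a d⁸ configuration. Bromide is a weak-field ligand. With weak-field ligands the CFSE gain from square planar is small, so a 3d d⁸ ion takes the sterically preferred tetrahedral geometry. → tetrahedral.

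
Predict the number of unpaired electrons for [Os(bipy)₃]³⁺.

1 unpaired electron

Ligand charges: 2,2′-bipyridine is neutral. With an overall charge of +3 the osmium centre must be in the +3 oxidation state.
Os sits in group 8, so the d-electron count is 8 − 3 = 5.
Counting donor atoms: 3×2,2′-bipyridine (bidentate) → 6 donors. Coordination number = 6.
The spin state decides the count: a 5d ion has a large Δₒ and is invariably low-spin.
An octahedral low-spin d⁵ ion is t₂g⁵e_g⁰, giving 1 unpaired electron.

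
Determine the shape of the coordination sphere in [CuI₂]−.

linear

Each iodide is −1; balancing the −1 overall charge requires Cu(I).
Cu sits in group 11, so the d-electron count is 11 − 1 = 10.
With 2 monodentate ligands the coordination number is 2.
A d¹⁰ ion with only two ligands adopts a linear arrangement (sp hybridisation; no CFSE preference).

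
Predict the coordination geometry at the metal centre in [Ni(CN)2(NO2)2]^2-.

Ligand charges: each cyanide is −1; each nitro (N-bound nitrite) is −1. With an overall charge of −2 the nickel centre must be in the +2 oxidation state.
Group 10 minus oxidation state 2 gives a d⁸ configuration.
Coordination number: 4.
Cyanide and nitro (N-bound nitrite) are strong-field ligands (high in the spectrochemical series).
A 3d d⁸ ion with strong-field ligands gains enough CFSE to favour square planar over tetrahedral.

square planar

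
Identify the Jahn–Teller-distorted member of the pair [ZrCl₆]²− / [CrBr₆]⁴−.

[CrBr₆]⁴−

[ZrCl₆]²−: Ligand charges: each chloride is −1. With an overall charge of −2 the zirconium centre must be in the +4 oxidation state. Group 4 minus oxidation state 4 gives a d⁰ configuration. The d⁰ configuration leaves the e_g set evenly filled (or empty) — no strong Jahn–Teller driving force.
[CrBr₆]⁴−: Ligand charges: each bromide is −1. With an overall charge of −4 the chromium centre must be in the +2 oxidation state. Group 6 minus oxidation state 2 gives a d⁴ configuration. Bromide is a weak-field ligand for a first-row metal, so the complex is high-spin. The t₂g³e_g¹ (high-spin) configuration has an unevenly filled e_g set; the Jahn–Teller theorem predicts a tetragonal distortion (typically axial elongation) to lift the degeneracy.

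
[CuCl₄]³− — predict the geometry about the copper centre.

tetrahedral

Each chloride is −1; balancing the −3 overall charge requires Cu(I).
Cu sits in group 11, so the d-electron count is 11 − 1 = 10.
Coordination number: 4.
A d¹⁰ ion has no crystal-field stabilisation preference between square planar and tetrahedral, so four ligands adopt the sterically favoured tetrahedral geometry.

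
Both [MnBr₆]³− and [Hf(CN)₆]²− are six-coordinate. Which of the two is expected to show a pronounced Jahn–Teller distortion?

[MnBr₆]³−: Each bromide is −1; balancing the −3 overall charge requires Mn(III). Manganese is a group-7 element; Mn(III) is therefore d⁴. Bromide is a weak-field ligand for a first-row metal, so the complex is high-spin. The t₂g³e_g¹ (high-spin) configuration has an unevenly filled e_g set; the Jahn–Teller theorem predicts a tetragonal distortion (typically axial elongation) to lift the degeneracy.
[Hf(CN)₆]²−: Each cyanide is −1; balancing the −2 overall charge requires Hf(IV). Hf sits in group 4, so the d-electron count is 4 − 4 = 0. The d⁰ configuration leaves the e_g set evenly filled (or empty) — no strong Jahn–Teller driving force.

[MnBr₆]³−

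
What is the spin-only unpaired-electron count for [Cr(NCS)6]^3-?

Ligand charges: each isothiocyanate is −1. With an overall charge of −3 the chromium centre must be in the +3 oxidation state.
Group 6 minus oxidation state 3 gives a d³ configuration.
In an octahedral field the d³ configuration is t₂g³e_g⁰ (only one arrangement possible), giving 3 unpaired electrons.

3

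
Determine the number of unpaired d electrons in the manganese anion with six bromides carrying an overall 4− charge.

5

Each bromide is −1; balancing the −4 overall charge requires Mn(II).
Group 7 minus oxidation state 2 gives a d⁵ configuration.
The spin state decides the count: Bromide is a weak-field ligand for a first-row metal, so the complex is high-spin.
An octahedral high-spin d⁵ ion is t₂g³e_g², giving 5 unpaired electrons.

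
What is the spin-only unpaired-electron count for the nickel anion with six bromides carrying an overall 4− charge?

Ligand charges: each bromide is −1. With an overall charge of −4 the nickel centre must be in the +2 oxidation state.
Group 10 minus oxidation state 2 gives a d⁸ configuration.
In an octahedral field the d⁸ configuration is t₂g⁶e_g² (only one arrangement possible), giving 2 unpaired electrons.

2 unpaired electrons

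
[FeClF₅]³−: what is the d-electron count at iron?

d5

Summing ligand charges against the −3 overall charge gives an oxidation state of +3 for iron.
Fe sits in group 8, so the d-electron count is 8 − 3 = 5.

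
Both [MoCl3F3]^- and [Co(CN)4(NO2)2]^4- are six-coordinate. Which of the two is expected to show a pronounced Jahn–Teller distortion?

[Co(CN)4(NO2)2]^4-

[MoCl3F3]^-: Each chloride is −1; each fluoride is −1; balancing the −1 overall charge requires Mo(V). Group 6 minus oxidation state 5 gives a d¹ configuration. The d¹ configuration leaves the e_g set evenly filled (or empty) — no strong Jahn–Teller driving force.
[Co(CN)4(NO2)2]^4-: Each cyanide is −1; each nitro (N-bound nitrite) is −1; balancing the −4 overall charge requires Co(II). Co sits in group 9, so the d-electron count is 9 − 2 = 7. Cyanide and nitro (N-bound nitrite) are strong-field ligands (high in the spectrochemical series) for a first-row metal, so the complex is low-spin. The t₂g⁶e_g¹ (low-spin) configuration has an unevenly filled e_g set; the Jahn–Teller theorem predicts a tetragonal distortion (typically axial elongation) to lift the degeneracy.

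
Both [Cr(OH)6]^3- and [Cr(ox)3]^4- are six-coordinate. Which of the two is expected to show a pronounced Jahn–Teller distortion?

[Cr(OH)6]^3-: Summing ligand charges against the −3 overall charge gives an oxidation state of +3 for chromium. Chromium is a group-6 element; Cr(III) is therefore d³. The d³ configuration leaves the e_g set evenly filled (or empty) — no strong Jahn–Teller driving force.
[Cr(ox)3]^4-: Ligand charges: each oxalate is −2. With an overall charge of −4 the chromium centre must be in the +2 oxidation state. Group 6 minus oxidation state 2 gives a d⁴ configuration. Oxalate is a weak-field ligand for a first-row metal, so the complex is high-spin. The t₂g³e_g¹ (high-spin) configuration has an unevenly filled e_g set; the Jahn–Teller theorem predicts a tetragonal distortion (typically axial elongation) to lift the degeneracy.

[Cr(ox)3]^4-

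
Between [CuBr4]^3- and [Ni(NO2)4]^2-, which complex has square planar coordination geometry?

[Ni(NO2)4]^2-

For [CuBr4]^3-: Each bromide is −1; balancing the −3 overall charge requires Cu(I). Copper is a group-11 element; Cu(I) is therefore d¹⁰. A d¹⁰ ion has no crystal-field stabilisation preference between square planar and tetrahedral, so four ligands adopt the sterically favoured tetrahedral geometry. → tetrahedral.
For [Ni(NO2)4]^2-: Ligand charges: each nitro (N-bound nitrite) is −1. With an overall charge of −2 the nickel centre must be in the +2 oxidation state. Nickel is a group-10 element; Ni(II) is therefore d⁸. Nitro (N-bound nitrite) is a strong-field ligand (high in the spectrochemical series). A 3d d⁸ ion with strong-field ligands gains enough CFSE to favour square planar over tetrahedral. → square planar.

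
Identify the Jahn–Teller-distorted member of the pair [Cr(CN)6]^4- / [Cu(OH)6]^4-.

[Cr(CN)6]^4-: Ligand charges: each cyanide is −1. With an overall charge of −4 the chromium centre must be in the +2 oxidation state. Chromium is a group-6 element; Cr(II) is therefore d⁴. Cyanide is a strong-field ligand (high in the spectrochemical series) for a first-row metal, so the complex is low-spin. The d⁴ configuration leaves the e_g set evenly filled (or empty) — no strong Jahn–Teller driving force.
[Cu(OH)6]^4-: Each hydroxide is −1; balancing the −4 overall charge requires Cu(II). Cu sits in group 11, so the d-electron count is 11 − 2 = 9. The t₂g⁶e_g³ configuration has an unevenly filled e_g set; the Jahn–Teller theorem predicts a tetragonal distortion (typically axial elongation) to lift the degeneracy.

[Cu(OH)6]^4-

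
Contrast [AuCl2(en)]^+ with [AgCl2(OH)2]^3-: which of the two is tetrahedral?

[AgCl2(OH)2]^3-

For [AuCl2(en)]^+: Each chloride is −1; ethylenediamine is neutral; balancing the +1 overall charge requires Au(III). Gold is a group-11 element; Au(III) is therefore d⁸. A 5d d⁸ ion has a large crystal-field splitting; square planar leaves the high-energy d_{x²−y²} orbital empty and maximises CFSE. → square planar.
For [AgCl2(OH)2]^3-: Each chloride is −1; each hydroxide is −1; balancing the −3 overall charge requires Ag(I). Ag sits in group 11, so the d-electron count is 11 − 1 = 10. A d¹⁰ ion has no crystal-field stabilisation preference between square planar and tetrahedral, so four ligands adopt the sterically favoured tetrahedral geometry. → tetrahedral.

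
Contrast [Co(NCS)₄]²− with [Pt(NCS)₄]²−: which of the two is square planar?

[Pt(NCS)₄]²−

For [Co(NCS)₄]²−: Ligand charges: each isothiocyanate is −1. With an overall charge of −2 the cobalt centre must be in the +2 oxidation state. Co sits in group 9, so the d-electron count is 9 − 2 = 7. For a high-spin 3d d⁷ ion with weak-field ligands the small Δₜ gives little square-planar CFSE advantage, so four ligands adopt the sterically favoured tetrahedral geometry. → tetrahedral.
For [Pt(NCS)₄]²−: Each isothiocyanate is −1; balancing the −2 overall charge requires Pt(II). Platinum is a group-10 element; Pt(II) is therefore d⁸. A 5d d⁸ ion has a large crystal-field splitting; square planar leaves the high-energy d_{x²−y²} orbital empty and maximises CFSE. → square planar.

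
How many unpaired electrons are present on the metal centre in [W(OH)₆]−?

Ligand charges: each hydroxide is −1. With an overall charge of −1 the tungsten centre must be in the +5 oxidation state.
W sits in group 6, so the d-electron count is 6 − 5 = 1.
In an octahedral field the d¹ configuration is t₂g¹e_g⁰ (only one arrangement possible), giving 1 unpaired electron.

1 unpaired electron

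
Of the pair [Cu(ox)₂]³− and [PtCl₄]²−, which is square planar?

[PtCl₄]²−

For [Cu(ox)₂]³−: Each oxalate is −2; balancing the −3 overall charge requires Cu(I). Group 11 minus oxidation state 1 gives a d¹⁰ configuration. A d¹⁰ ion has no crystal-field stabilisation preference between square planar and tetrahedral, so four ligands adopt the sterically favoured tetrahedral geometry. → tetrahedral.
For [PtCl₄]²−: Summing ligand charges against the −2 overall charge gives an oxidation state of +2 for platinum. Pt sits in group 10, so the d-electron count is 10 − 2 = 8. A 5d d⁸ ion has a large crystal-field splitting; square planar leaves the high-energy d_{x²−y²} orbital empty and maximises CFSE. → square planar.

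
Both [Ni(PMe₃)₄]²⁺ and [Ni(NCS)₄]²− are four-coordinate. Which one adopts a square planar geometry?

For [Ni(PMe₃)₄]²⁺: Trimethylphosphine is neutral; balancing the +2 overall charge requires Ni(II). Nickel is a group-10 element; Ni(II) is therefore d⁸. Trimethylphosphine is a strong-field ligand (high in the spectrochemical series). A 3d d⁸ ion with strong-field ligands gains enough CFSE to favour square planar over tetrahedral. → square planar.
For [Ni(NCS)₄]²−: Each isothiocyanate is −1; balancing the −2 overall charge requires Ni(II). Ni sits in group 10, so the d-electron count is 10 − 2 = 8. Isothiocyanate is a weak-field ligand. With weak-field ligands the CFSE gain from square planar is small, so a 3d d⁸ ion takes the sterically preferred tetrahedral geometry. → tetrahedral.

[Ni(PMe₃)₄]²⁺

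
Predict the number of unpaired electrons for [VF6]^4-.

3

Ligand charges: each fluoride is −1. With an overall charge of −4 the vanadium centre must be in the +2 oxidation state.
Vanadium is a group-5 element; V(II) is therefore d³.
In an octahedral field the d³ configuration is t₂g³e_g⁰ (only one arrangement possible), giving 3 unpaired electrons.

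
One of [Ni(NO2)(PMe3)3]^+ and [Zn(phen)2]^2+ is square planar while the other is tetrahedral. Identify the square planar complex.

For [Ni(NO2)(PMe3)3]^+: Each nitro (N-bound nitrite) is −1; trimethylphosphine is neutral; balancing the +1 overall charge requires Ni(II). Ni sits in group 10, so the d-electron count is 10 − 2 = 8. Nitro (N-bound nitrite) and trimethylphosphine are strong-field ligands (high in the spectrochemical series). A 3d d⁸ ion with strong-field ligands gains enough CFSE to favour square planar over tetrahedral. → square planar.
For [Zn(phen)2]^2+: Summing ligand charges against the +2 overall charge gives an oxidation state of +2 for zinc. Group 12 minus oxidation state 2 gives a d¹⁰ configuration. A d¹⁰ ion has no crystal-field stabilisation preference between square planar and tetrahedral, so four ligands adopt the sterically favoured tetrahedral geometry. → tetrahedral.

[Ni(NO2)(PMe3)3]^+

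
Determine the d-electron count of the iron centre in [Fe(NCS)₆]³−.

d⁵

Each isothiocyanate is −1; balancing the −3 overall charge requires Fe(III).
Group 8 minus oxidation state 3 gives a d⁵ configuration.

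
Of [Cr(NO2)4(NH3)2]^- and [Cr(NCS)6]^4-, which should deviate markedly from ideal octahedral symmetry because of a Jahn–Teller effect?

[Cr(NO2)4(NH3)2]^-: Ligand charges: each nitro (N-bound nitrite) is −1; ammonia is neutral. With an overall charge of −1 the chromium centre must be in the +3 oxidation state. Cr sits in group 6, so the d-electron count is 6 − 3 = 3. The d³ configuration leaves the e_g set evenly filled (or empty) — no strong Jahn–Teller driving force.
[Cr(NCS)6]^4-: Ligand charges: each isothiocyanate is −1. With an overall charge of −4 the chromium centre must be in the +2 oxidation state. Group 6 minus oxidation state 2 gives a d⁴ configuration. Isothiocyanate is a weak-field ligand for a first-row metal, so the complex is high-spin. The t₂g³e_g¹ (high-spin) configuration has an unevenly filled e_g set; the Jahn–Teller theorem predicts a tetragonal distortion (typically axial elongation) to lift the degeneracy.

[Cr(NCS)6]^4-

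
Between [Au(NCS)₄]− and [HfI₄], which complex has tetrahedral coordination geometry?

[HfI₄]

For [Au(NCS)₄]−: Each isothiocyanate is −1; balancing the −1 overall charge requires Au(III). Au sits in group 11, so the d-electron count is 11 − 3 = 8. A 5d d⁸ ion has a large crystal-field splitting; square planar leaves the high-energy d_{x²−y²} orbital empty and maximises CFSE. → square planar.
For [HfI₄]: Each iodide is −1; balancing the 0 overall charge requires Hf(IV). Group 4 minus oxidation state 4 gives a d⁰ configuration. A d⁰ ion has no crystal-field stabilisation preference between square planar and tetrahedral, so four ligands adopt the sterically favoured tetrahedral geometry. → tetrahedral.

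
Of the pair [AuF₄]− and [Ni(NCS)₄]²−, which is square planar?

For [AuF₄]−: Ligand charges: each fluoride is −1. With an overall charge of −1 the gold centre must be in the +3 oxidation state. Gold is a group-11 element; Au(III) is therefore d⁸. A 5d d⁸ ion has a large crystal-field splitting; square planar leaves the high-energy d_{x²−y²} orbital empty and maximises CFSE. → square planar.
For [Ni(NCS)₄]²−: Ligand charges: each isothiocyanate is −1. With an overall charge of −2 the nickel centre must be in the +2 oxidation state. Group 10 minus oxidation state 2 gives a d⁸ configuration. Isothiocyanate is a weak-field ligand. With weak-field ligands the CFSE gain from square planar is small, so a 3d d⁸ ion takes the sterically preferred tetrahedral geometry. → tetrahedral.

[AuF₄]−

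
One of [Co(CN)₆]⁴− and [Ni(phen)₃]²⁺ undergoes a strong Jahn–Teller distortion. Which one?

[Co(CN)₆]⁴−

[Co(CN)₆]⁴−: Each cyanide is −1; balancing the −4 overall charge requires Co(II). Group 9 minus oxidation state 2 gives a d⁷ configuration. Cyanide is a strong-field ligand (high in the spectrochemical series) for a first-row metal, so the complex is low-spin. The t₂g⁶e_g¹ (low-spin) configuration has an unevenly filled e_g set; the Jahn–Teller theorem predicts a tetragonal distortion (typically axial elongation) to lift the degeneracy.
[Ni(phen)₃]²⁺: Summing ligand charges against the +2 overall charge gives an oxidation state of +2 for nickel. Ni sits in group 10, so the d-electron count is 10 − 2 = 8. The d⁸ configuration leaves the e_g set evenly filled (or empty) — no strong Jahn–Teller driving force.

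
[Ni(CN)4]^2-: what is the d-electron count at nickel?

d⁸

Each cyanide is −1; balancing the −2 overall charge requires Ni(II).
Group 10 minus oxidation state 2 gives a d⁸ configuration.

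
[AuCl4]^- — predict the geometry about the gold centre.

square planar

Each chloride is −1; balancing the −1 overall charge requires Au(III).
Au sits in group 11, so the d-electron count is 11 − 3 = 8.
Coordination number: 4.
A 5d d⁸ ion has a large crystal-field splitting; square planar leaves the high-energy d_{x²−y²} orbital empty and maximises CFSE.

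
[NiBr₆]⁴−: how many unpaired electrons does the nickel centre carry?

Ligand charges: each bromide is −1. With an overall charge of −4 the nickel centre must be in the +2 oxidation state.
Nickel is a group-10 element; Ni(II) is therefore d⁸.
In an octahedral field the d⁸ configuration is t₂g⁶e_g² (only one arrangement possible), giving 2 unpaired electrons.

2 unpaired electrons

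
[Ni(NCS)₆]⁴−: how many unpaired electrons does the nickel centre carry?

2 unpaired electrons

Summing ligand charges against the −4 overall charge gives an oxidation state of +2 for nickel.
Group 10 minus oxidation state 2 gives a d⁸ configuration.
In an octahedral field the d⁸ configuration is t₂g⁶e_g² (only one arrangement possible), giving 2 unpaired electrons.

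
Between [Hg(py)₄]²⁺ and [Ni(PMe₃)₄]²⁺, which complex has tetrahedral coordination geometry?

For [Hg(py)₄]²⁺: Pyridine is neutral; balancing the +2 overall charge requires Hg(II). Hg sits in group 12, so the d-electron count is 12 − 2 = 10. A d¹⁰ ion has no crystal-field stabilisation preference between square planar and tetrahedral, so four ligands adopt the sterically favoured tetrahedral geometry. → tetrahedral.
For [Ni(PMe₃)₄]²⁺: Trimethylphosphine is neutral; balancing the +2 overall charge requires Ni(II). Ni sits in group 10, so the d-electron count is 10 − 2 = 8. Trimethylphosphine is a strong-field ligand (high in the spectrochemical series). A 3d d⁸ ion with strong-field ligands gains enough CFSE to favour square planar over tetrahedral. → square planar.

[Hg(py)₄]²⁺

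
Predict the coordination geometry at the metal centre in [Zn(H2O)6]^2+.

octahedral

Water is neutral; balancing the +2 overall charge requires Zn(II).
Zn sits in group 12, so the d-electron count is 12 − 2 = 10.
With 6 monodentate ligands the coordination number is 6.
Six donors around a single metal centre give an octahedral coordination sphere.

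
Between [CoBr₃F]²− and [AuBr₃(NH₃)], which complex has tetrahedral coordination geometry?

For [CoBr₃F]²−: Each bromide is −1; each fluoride is −1; balancing the −2 overall charge requires Co(II). Cobalt is a group-9 element; Co(II) is therefore d⁷. For a high-spin 3d d⁷ ion with weak-field ligands the small Δₜ gives little square-planar CFSE advantage, so four ligands adopt the sterically favoured tetrahedral geometry. → tetrahedral.
For [AuBr₃(NH₃)]: Each bromide is −1; ammonia is neutral; balancing the 0 overall charge requires Au(III). Group 11 minus oxidation state 3 gives a d⁸ configuration. A 5d d⁸ ion has a large crystal-field splitting; square planar leaves the high-energy d_{x²−y²} orbital empty and maximises CFSE. → square planar.

[CoBr₃F]²−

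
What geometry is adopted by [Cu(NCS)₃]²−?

trigonal planar

Each isothiocyanate is −1; balancing the −2 overall charge requires Cu(I).
Cu sits in group 11, so the d-electron count is 11 − 1 = 10.
Coordination number: 3.
Three ligands around a d¹⁰ centre minimise repulsion in a trigonal-planar arrangement.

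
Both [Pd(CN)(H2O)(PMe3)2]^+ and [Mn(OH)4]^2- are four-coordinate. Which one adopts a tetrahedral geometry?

[Mn(OH)4]^2-

For [Pd(CN)(H2O)(PMe3)2]^+: Ligand charges: each cyanide is −1; water is neutral; trimethylphosphine is neutral. With an overall charge of +1 the palladium centre must be in the +2 oxidation state. Palladium is a group-10 element; Pd(II) is therefore d⁸. A 4d d⁸ ion has a large crystal-field splitting; square planar leaves the high-energy d_{x²−y²} orbital empty and maximises CFSE. → square planar.
For [Mn(OH)4]^2-: Ligand charges: each hydroxide is −1. With an overall charge of −2 the manganese centre must be in the +2 oxidation state. Group 7 minus oxidation state 2 gives a d⁵ configuration. A high-spin d⁵ ion has zero CFSE in either geometry, so four ligands adopt the sterically favoured tetrahedral geometry. → tetrahedral.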